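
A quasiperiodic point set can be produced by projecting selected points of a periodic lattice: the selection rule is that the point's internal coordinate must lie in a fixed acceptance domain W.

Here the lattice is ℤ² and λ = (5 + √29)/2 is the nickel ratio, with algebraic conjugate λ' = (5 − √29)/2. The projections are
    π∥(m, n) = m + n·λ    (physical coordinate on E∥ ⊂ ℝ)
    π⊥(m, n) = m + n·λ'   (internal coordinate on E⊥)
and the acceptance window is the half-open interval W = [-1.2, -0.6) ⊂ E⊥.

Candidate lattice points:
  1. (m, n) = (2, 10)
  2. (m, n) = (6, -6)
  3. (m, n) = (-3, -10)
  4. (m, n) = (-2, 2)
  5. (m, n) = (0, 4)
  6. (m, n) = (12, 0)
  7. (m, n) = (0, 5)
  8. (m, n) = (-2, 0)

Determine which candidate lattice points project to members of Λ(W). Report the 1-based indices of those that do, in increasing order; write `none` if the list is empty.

Numerically λ ≈ 5.19258 and λ' = −1/λ ≈ -0.19258.
#1 (2,10): internal coord 2 + (10)·λ' = +0.07418; +0.07418 ∉ [-1.2, -0.6) → out
#2 (6,-6): internal coord 6 + (-6)·λ' = +7.15549; +7.15549 ∉ [-1.2, -0.6) → out
#3 (-3,-10): internal coord -3 + (-10)·λ' = -1.07418; -1.07418 ∈ [-1.2, -0.6) → IN Λ
#4 (-2,2): internal coord -2 + (2)·λ' = -2.38516; -2.38516 ∉ [-1.2, -0.6) → out
#5 (0,4): internal coord 0 + (4)·λ' = -0.77033; -0.77033 ∈ [-1.2, -0.6) → IN Λ
#6 (12,0): internal coord 12 + (0)·λ' = +12.00000; +12.00000 ∉ [-1.2, -0.6) → out
#7 (0,5): internal coord 0 + (5)·λ' = -0.96291; -0.96291 ∈ [-1.2, -0.6) → IN Λ
#8 (-2,0): internal coord -2 + (0)·λ' = -2.00000; -2.00000 ∉ [-1.2, -0.6) → out

3, 5, 7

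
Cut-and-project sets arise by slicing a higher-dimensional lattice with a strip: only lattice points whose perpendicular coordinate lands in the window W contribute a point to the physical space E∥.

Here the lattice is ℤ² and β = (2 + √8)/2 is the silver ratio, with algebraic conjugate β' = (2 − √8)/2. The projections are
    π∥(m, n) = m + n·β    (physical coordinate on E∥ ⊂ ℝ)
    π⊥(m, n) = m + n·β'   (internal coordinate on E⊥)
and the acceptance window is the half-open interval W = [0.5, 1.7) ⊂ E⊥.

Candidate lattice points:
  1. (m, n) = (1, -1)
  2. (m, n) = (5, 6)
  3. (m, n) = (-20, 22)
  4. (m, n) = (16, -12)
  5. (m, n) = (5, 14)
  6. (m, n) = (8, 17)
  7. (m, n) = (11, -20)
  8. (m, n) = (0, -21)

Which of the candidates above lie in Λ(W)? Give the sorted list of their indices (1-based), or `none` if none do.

1, 6

β' = (2−√8)/2 ≈ -0.4142.
[1] lift (1,-1): star map gives 1.4142; window check 0.5 ≤ 1.4142 < 1.7 is true → IN Λ
[2] lift (5,6): star map gives 2.5147; window check 0.5 ≤ 2.5147 < 1.7 is false → out
[3] lift (-20,22): star map gives -29.1127; window check 0.5 ≤ -29.1127 < 1.7 is false → out
[4] lift (16,-12): star map gives 20.9706; window check 0.5 ≤ 20.9706 < 1.7 is false → out
[5] lift (5,14): star map gives -0.7990; window check 0.5 ≤ -0.7990 < 1.7 is false → out
[6] lift (8,17): star map gives 0.9584; window check 0.5 ≤ 0.9584 < 1.7 is true → IN Λ
[7] lift (11,-20): star map gives 19.2843; window check 0.5 ≤ 19.2843 < 1.7 is false → out
[8] lift (0,-21): star map gives 8.6985; window check 0.5 ≤ 8.6985 < 1.7 is false → out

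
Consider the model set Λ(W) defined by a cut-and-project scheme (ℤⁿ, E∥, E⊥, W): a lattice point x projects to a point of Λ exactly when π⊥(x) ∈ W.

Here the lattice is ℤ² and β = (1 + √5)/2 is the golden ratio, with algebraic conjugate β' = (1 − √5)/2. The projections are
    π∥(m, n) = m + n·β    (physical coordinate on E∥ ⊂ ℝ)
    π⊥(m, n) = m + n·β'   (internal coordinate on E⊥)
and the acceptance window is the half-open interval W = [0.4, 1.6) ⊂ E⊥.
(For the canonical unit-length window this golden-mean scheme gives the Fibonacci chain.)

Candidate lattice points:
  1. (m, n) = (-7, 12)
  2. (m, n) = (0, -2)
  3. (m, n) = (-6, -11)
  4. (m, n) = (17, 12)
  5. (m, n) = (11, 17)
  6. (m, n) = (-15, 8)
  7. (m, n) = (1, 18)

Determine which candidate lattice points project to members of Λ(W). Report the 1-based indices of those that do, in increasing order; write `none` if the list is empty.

β' = (1−√5)/2 ≈ -0.618034.
#1 (-7,12): internal coord -7 + (12)·β' = -14.416408; -14.416408 ∉ [0.4, 1.6) → out
#2 (0,-2): internal coord 0 + (-2)·β' = +1.236068; +1.236068 ∈ [0.4, 1.6) → IN Λ
#3 (-6,-11): internal coord -6 + (-11)·β' = +0.798374; +0.798374 ∈ [0.4, 1.6) → IN Λ
#4 (17,12): internal coord 17 + (12)·β' = +9.583592; +9.583592 ∉ [0.4, 1.6) → out
#5 (11,17): internal coord 11 + (17)·β' = +0.493422; +0.493422 ∈ [0.4, 1.6) → IN Λ
#6 (-15,8): internal coord -15 + (8)·β' = -19.944272; -19.944272 ∉ [0.4, 1.6) → out
#7 (1,18): internal coord 1 + (18)·β' = -10.124612; -10.124612 ∉ [0.4, 1.6) → out

2, 3, 5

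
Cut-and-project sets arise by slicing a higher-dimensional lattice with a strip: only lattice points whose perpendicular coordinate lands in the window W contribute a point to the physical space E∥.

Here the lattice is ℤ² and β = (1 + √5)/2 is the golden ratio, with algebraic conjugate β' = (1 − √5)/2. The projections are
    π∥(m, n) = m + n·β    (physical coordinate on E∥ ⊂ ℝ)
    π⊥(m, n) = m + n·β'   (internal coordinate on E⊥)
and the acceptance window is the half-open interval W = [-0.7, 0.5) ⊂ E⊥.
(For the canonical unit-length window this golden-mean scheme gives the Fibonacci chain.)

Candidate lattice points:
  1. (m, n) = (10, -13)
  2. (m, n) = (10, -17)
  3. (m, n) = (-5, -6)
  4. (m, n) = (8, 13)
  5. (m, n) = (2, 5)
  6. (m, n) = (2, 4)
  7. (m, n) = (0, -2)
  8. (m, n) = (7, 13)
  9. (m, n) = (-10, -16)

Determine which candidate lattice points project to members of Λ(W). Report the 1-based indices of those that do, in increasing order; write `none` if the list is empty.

4, 6, 9

β' = (1−√5)/2 ≈ -0.618034.
#1 (10,-13): internal coord 10 + (-13)·β' = +18.034442; +18.034442 ∉ [-0.7, 0.5) → out
#2 (10,-17): internal coord 10 + (-17)·β' = +20.506578; +20.506578 ∉ [-0.7, 0.5) → out
#3 (-5,-6): internal coord -5 + (-6)·β' = -1.291796; -1.291796 ∉ [-0.7, 0.5) → out
#4 (8,13): internal coord 8 + (13)·β' = -0.034442; -0.034442 ∈ [-0.7, 0.5) → IN Λ
#5 (2,5): internal coord 2 + (5)·β' = -1.090170; -1.090170 ∉ [-0.7, 0.5) → out
#6 (2,4): internal coord 2 + (4)·β' = -0.472136; -0.472136 ∈ [-0.7, 0.5) → IN Λ
#7 (0,-2): internal coord 0 + (-2)·β' = +1.236068; +1.236068 ∉ [-0.7, 0.5) → out
#8 (7,13): internal coord 7 + (13)·β' = -1.034442; -1.034442 ∉ [-0.7, 0.5) → out
#9 (-10,-16): internal coord -10 + (-16)·β' = -0.111456; -0.111456 ∈ [-0.7, 0.5) → IN Λ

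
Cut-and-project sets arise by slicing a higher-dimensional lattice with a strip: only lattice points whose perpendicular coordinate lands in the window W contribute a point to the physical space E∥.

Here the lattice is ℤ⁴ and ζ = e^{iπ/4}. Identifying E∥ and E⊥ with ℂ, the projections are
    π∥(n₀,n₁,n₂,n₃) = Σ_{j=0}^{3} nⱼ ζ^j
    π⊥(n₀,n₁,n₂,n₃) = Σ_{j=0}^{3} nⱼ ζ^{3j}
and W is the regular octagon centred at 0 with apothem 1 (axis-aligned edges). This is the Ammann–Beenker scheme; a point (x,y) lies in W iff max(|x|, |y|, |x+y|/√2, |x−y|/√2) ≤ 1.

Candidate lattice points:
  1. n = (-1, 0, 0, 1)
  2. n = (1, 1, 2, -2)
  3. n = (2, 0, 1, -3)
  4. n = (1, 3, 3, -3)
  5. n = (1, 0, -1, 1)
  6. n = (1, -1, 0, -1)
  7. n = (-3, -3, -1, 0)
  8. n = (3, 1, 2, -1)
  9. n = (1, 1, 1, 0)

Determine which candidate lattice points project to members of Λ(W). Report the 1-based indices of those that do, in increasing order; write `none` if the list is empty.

Internal map: ζ^{3j} for j=0..3 gives (1,0), (−√2/2,√2/2), (0,−1), (√2/2,√2/2).
#1 (-1, 0, 0, 1): internal (-0.2929, 0.7071); octagon support 0.7071 vs apothem 1 → ∈ W
#2 (1, 1, 2, -2): internal (-1.1213, -2.7071); octagon support 2.7071 vs apothem 1 → ∉ W
#3 (2, 0, 1, -3): internal (-0.1213, -3.1213); octagon support 3.1213 vs apothem 1 → ∉ W
#4 (1, 3, 3, -3): internal (-3.2426, -3.0000); octagon support 4.4142 vs apothem 1 → ∉ W
#5 (1, 0, -1, 1): internal (1.7071, 1.7071); octagon support 2.4142 vs apothem 1 → ∉ W
#6 (1, -1, 0, -1): internal (1.0000, -1.4142); octagon support 1.7071 vs apothem 1 → ∉ W
#7 (-3, -3, -1, 0): internal (-0.8787, -1.1213); octagon support 1.4142 vs apothem 1 → ∉ W
#8 (3, 1, 2, -1): internal (1.5858, -2.0000); octagon support 2.5355 vs apothem 1 → ∉ W
#9 (1, 1, 1, 0): internal (0.2929, -0.2929); octagon support 0.4142 vs apothem 1 → ∈ W

1, 9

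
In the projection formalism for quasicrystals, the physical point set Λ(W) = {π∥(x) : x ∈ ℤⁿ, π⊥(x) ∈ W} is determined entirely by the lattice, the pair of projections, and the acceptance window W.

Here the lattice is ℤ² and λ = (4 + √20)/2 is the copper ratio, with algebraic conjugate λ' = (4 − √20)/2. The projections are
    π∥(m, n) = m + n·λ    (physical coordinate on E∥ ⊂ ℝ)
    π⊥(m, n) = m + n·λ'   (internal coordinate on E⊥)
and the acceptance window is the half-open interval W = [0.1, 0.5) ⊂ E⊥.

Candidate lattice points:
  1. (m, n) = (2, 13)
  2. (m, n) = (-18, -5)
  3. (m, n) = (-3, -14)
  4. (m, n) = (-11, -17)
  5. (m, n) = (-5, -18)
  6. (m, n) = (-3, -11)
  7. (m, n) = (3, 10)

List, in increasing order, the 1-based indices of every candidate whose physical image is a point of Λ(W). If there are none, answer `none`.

Compute λ' = (4−√20)/2 = -0.23607, so π⊥(m,n) = m -0.23607·n.
[1] lift (2,13): star map gives -1.06888; window check 0.1 ≤ -1.06888 < 0.5 is false → out
[2] lift (-18,-5): star map gives -16.81966; window check 0.1 ≤ -16.81966 < 0.5 is false → out
[3] lift (-3,-14): star map gives 0.30495; window check 0.1 ≤ 0.30495 < 0.5 is true → IN Λ
[4] lift (-11,-17): star map gives -6.98684; window check 0.1 ≤ -6.98684 < 0.5 is false → out
[5] lift (-5,-18): star map gives -0.75078; window check 0.1 ≤ -0.75078 < 0.5 is false → out
[6] lift (-3,-11): star map gives -0.40325; window check 0.1 ≤ -0.40325 < 0.5 is false → out
[7] lift (3,10): star map gives 0.63932; window check 0.1 ≤ 0.63932 < 0.5 is false → out

3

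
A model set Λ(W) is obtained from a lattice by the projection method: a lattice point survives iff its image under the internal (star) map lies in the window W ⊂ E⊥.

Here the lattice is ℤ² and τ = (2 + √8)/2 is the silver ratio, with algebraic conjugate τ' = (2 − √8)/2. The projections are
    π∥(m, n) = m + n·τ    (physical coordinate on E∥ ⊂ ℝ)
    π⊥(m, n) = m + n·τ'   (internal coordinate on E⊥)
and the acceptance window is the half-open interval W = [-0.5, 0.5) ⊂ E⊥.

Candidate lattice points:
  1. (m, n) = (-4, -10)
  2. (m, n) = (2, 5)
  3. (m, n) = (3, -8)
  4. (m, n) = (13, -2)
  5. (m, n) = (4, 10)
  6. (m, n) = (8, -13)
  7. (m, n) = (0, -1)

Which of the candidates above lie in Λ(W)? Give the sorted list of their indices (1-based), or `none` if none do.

1, 2, 5, 7

τ' = (2−√8)/2 ≈ -0.4142.
[1] lift (-4,-10): star map gives 0.1421; window check -0.5 ≤ 0.1421 < 0.5 is true → IN Λ
[2] lift (2,5): star map gives -0.0711; window check -0.5 ≤ -0.0711 < 0.5 is true → IN Λ
[3] lift (3,-8): star map gives 6.3137; window check -0.5 ≤ 6.3137 < 0.5 is false → out
[4] lift (13,-2): star map gives 13.8284; window check -0.5 ≤ 13.8284 < 0.5 is false → out
[5] lift (4,10): star map gives -0.1421; window check -0.5 ≤ -0.1421 < 0.5 is true → IN Λ
[6] lift (8,-13): star map gives 13.3848; window check -0.5 ≤ 13.3848 < 0.5 is false → out
[7] lift (0,-1): star map gives 0.4142; window check -0.5 ≤ 0.4142 < 0.5 is true → IN Λ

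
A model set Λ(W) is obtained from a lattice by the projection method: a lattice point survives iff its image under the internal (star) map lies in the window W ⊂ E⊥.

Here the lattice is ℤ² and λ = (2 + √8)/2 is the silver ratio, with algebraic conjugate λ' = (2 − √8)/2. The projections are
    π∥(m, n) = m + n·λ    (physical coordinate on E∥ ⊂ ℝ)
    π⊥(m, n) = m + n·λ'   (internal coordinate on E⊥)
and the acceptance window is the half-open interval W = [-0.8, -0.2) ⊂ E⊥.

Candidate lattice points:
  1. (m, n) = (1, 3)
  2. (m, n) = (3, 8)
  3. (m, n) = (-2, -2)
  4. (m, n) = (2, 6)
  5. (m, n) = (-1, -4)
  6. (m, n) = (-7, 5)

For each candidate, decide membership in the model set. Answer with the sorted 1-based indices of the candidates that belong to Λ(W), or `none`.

Numerically λ ≈ 2.41421 and λ' = −1/λ ≈ -0.41421.
[1] lift (1,3): star map gives -0.24264; window check -0.8 ≤ -0.24264 < -0.2 is true → IN Λ
[2] lift (3,8): star map gives -0.31371; window check -0.8 ≤ -0.31371 < -0.2 is true → IN Λ
[3] lift (-2,-2): star map gives -1.17157; window check -0.8 ≤ -1.17157 < -0.2 is false → out
[4] lift (2,6): star map gives -0.48528; window check -0.8 ≤ -0.48528 < -0.2 is true → IN Λ
[5] lift (-1,-4): star map gives 0.65685; window check -0.8 ≤ 0.65685 < -0.2 is false → out
[6] lift (-7,5): star map gives -9.07107; window check -0.8 ≤ -9.07107 < -0.2 is false → out

1, 2, 4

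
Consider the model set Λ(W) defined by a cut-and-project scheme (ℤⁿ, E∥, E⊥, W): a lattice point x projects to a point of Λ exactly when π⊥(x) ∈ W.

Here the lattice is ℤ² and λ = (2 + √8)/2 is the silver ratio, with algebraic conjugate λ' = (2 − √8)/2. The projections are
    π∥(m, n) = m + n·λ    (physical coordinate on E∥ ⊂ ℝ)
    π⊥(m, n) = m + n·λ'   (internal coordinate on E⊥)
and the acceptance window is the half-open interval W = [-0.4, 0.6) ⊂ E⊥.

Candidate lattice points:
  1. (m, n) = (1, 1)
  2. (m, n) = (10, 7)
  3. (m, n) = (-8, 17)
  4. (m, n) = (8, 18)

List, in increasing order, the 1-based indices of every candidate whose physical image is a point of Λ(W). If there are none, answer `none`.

λ' = (2−√8)/2 ≈ -0.4142.
[1] lift (1,1): star map gives 0.5858; window check -0.4 ≤ 0.5858 < 0.6 is true → IN Λ
[2] lift (10,7): star map gives 7.1005; window check -0.4 ≤ 7.1005 < 0.6 is false → out
[3] lift (-8,17): star map gives -15.0416; window check -0.4 ≤ -15.0416 < 0.6 is false → out
[4] lift (8,18): star map gives 0.5442; window check -0.4 ≤ 0.5442 < 0.6 is true → IN Λ

1, 4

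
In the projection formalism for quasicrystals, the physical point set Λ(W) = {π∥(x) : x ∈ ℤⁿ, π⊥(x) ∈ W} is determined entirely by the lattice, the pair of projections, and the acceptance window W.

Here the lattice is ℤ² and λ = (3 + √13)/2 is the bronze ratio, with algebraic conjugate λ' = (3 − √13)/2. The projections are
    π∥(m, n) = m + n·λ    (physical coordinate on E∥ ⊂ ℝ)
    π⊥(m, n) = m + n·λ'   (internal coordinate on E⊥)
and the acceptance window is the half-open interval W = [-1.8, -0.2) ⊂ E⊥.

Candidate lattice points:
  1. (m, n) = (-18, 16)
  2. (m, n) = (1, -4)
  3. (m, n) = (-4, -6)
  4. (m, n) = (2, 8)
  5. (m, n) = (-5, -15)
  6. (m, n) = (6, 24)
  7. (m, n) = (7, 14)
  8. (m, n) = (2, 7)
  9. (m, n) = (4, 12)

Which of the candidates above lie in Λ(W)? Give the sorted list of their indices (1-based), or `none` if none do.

Numerically λ ≈ 3.30278 and λ' = −1/λ ≈ -0.30278.
[1] lift (-18,16): star map gives -22.84441; window check -1.8 ≤ -22.84441 < -0.2 is false → out
[2] lift (1,-4): star map gives 2.21110; window check -1.8 ≤ 2.21110 < -0.2 is false → out
[3] lift (-4,-6): star map gives -2.18335; window check -1.8 ≤ -2.18335 < -0.2 is false → out
[4] lift (2,8): star map gives -0.42221; window check -1.8 ≤ -0.42221 < -0.2 is true → IN Λ
[5] lift (-5,-15): star map gives -0.45837; window check -1.8 ≤ -0.45837 < -0.2 is true → IN Λ
[6] lift (6,24): star map gives -1.26662; window check -1.8 ≤ -1.26662 < -0.2 is true → IN Λ
[7] lift (7,14): star map gives 2.76114; window check -1.8 ≤ 2.76114 < -0.2 is false → out
[8] lift (2,7): star map gives -0.11943; window check -1.8 ≤ -0.11943 < -0.2 is false → out
[9] lift (4,12): star map gives 0.36669; window check -1.8 ≤ 0.36669 < -0.2 is false → out

4, 5, 6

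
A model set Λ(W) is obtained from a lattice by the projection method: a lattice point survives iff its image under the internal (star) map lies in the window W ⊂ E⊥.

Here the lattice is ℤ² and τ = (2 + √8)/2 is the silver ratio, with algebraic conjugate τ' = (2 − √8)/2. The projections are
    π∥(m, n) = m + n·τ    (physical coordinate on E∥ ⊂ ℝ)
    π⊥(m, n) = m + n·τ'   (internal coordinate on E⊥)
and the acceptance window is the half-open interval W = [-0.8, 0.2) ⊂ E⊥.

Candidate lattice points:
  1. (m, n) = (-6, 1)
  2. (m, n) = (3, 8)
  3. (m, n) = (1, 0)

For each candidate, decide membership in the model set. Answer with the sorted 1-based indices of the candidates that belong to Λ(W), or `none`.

2

Compute τ' = (2−√8)/2 = -0.41421, so π⊥(m,n) = m -0.41421·n.
candidate 1: (m,n)=(-6,1) → π∥ = -6+1·τ ≈ -3.58579, π⊥ = -6+1·τ' ≈ -6.41421 ∉ [-0.8, 0.2) ⇒ out
candidate 2: (m,n)=(3,8) → π∥ = 3+8·τ ≈ 22.31371, π⊥ = 3+8·τ' ≈ -0.31371 ∈ [-0.8, 0.2) ⇒ IN Λ
candidate 3: (m,n)=(1,0) → π∥ = 1+0·τ ≈ 1.00000, π⊥ = 1+0·τ' ≈ 1.00000 ∉ [-0.8, 0.2) ⇒ out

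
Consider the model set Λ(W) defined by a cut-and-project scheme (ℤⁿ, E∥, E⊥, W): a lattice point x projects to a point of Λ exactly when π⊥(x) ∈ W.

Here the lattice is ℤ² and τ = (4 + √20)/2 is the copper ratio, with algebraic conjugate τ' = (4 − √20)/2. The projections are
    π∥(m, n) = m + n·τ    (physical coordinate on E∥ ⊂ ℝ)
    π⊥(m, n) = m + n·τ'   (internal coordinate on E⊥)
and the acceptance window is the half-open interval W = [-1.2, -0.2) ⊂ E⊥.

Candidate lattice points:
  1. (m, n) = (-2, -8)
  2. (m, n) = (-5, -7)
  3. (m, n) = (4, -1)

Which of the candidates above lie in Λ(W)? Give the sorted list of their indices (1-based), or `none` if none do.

Numerically τ ≈ 4.236068 and τ' = −1/τ ≈ -0.236068.
[1] lift (-2,-8): star map gives -0.111456; window check -1.2 ≤ -0.111456 < -0.2 is false → out
[2] lift (-5,-7): star map gives -3.347524; window check -1.2 ≤ -3.347524 < -0.2 is false → out
[3] lift (4,-1): star map gives 4.236068; window check -1.2 ≤ 4.236068 < -0.2 is false → out

none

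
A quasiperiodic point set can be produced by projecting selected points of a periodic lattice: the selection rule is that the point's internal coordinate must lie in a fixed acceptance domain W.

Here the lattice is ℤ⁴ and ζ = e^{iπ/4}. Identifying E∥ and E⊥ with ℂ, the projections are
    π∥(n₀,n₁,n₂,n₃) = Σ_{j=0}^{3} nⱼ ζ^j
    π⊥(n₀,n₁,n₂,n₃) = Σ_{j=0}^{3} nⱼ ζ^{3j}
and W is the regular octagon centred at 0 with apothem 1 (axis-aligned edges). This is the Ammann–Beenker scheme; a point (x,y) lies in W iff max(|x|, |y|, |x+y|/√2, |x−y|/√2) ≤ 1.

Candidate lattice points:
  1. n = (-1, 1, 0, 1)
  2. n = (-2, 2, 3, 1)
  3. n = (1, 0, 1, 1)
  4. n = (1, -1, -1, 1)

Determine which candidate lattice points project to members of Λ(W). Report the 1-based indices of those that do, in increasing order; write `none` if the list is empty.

Internal map: ζ^{3j} for j=0..3 gives (1,0), (−√2/2,√2/2), (0,−1), (√2/2,√2/2).
#1 (-1, 1, 0, 1): internal (-1.000000, 1.414214); octagon support 1.707107 vs apothem 1 → ∉ W
#2 (-2, 2, 3, 1): internal (-2.707107, -0.878680); octagon support 2.707107 vs apothem 1 → ∉ W
#3 (1, 0, 1, 1): internal (1.707107, -0.292893); octagon support 1.707107 vs apothem 1 → ∉ W
#4 (1, -1, -1, 1): internal (2.414214, 1.000000); octagon support 2.414214 vs apothem 1 → ∉ W

none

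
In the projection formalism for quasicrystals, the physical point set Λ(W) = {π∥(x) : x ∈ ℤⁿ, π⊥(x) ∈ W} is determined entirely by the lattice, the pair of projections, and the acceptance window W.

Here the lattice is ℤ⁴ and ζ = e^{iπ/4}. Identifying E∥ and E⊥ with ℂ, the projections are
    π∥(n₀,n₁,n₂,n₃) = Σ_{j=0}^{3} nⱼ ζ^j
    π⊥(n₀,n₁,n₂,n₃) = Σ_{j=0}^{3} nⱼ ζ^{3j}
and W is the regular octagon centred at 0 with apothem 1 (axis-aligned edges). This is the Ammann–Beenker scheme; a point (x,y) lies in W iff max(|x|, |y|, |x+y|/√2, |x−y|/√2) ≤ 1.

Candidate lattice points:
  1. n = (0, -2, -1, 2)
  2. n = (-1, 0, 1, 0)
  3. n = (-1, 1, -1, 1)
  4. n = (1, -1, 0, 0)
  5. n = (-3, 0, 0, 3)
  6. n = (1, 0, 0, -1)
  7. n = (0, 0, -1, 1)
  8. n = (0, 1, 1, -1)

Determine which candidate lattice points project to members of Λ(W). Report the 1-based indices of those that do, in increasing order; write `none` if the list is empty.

6

With ζ = e^{iπ/4} the internal vectors are ζ^0,ζ^3,ζ^6,ζ^9.
candidate 1: n = (0, -2, -1, 2) → π⊥ ≈ (+2.8284, +1.0000); max(|x|,|y|,|x±y|/√2) = 2.8284 > 1 ⇒ ∉ W
candidate 2: n = (-1, 0, 1, 0) → π⊥ ≈ (-1.0000, -1.0000); max(|x|,|y|,|x±y|/√2) = 1.4142 > 1 ⇒ ∉ W
candidate 3: n = (-1, 1, -1, 1) → π⊥ ≈ (-1.0000, +2.4142); max(|x|,|y|,|x±y|/√2) = 2.4142 > 1 ⇒ ∉ W
candidate 4: n = (1, -1, 0, 0) → π⊥ ≈ (+1.7071, -0.7071); max(|x|,|y|,|x±y|/√2) = 1.7071 > 1 ⇒ ∉ W
candidate 5: n = (-3, 0, 0, 3) → π⊥ ≈ (-0.8787, +2.1213); max(|x|,|y|,|x±y|/√2) = 2.1213 > 1 ⇒ ∉ W
candidate 6: n = (1, 0, 0, -1) → π⊥ ≈ (+0.2929, -0.7071); max(|x|,|y|,|x±y|/√2) = 0.7071 ≤ 1 ⇒ ∈ W
candidate 7: n = (0, 0, -1, 1) → π⊥ ≈ (+0.7071, +1.7071); max(|x|,|y|,|x±y|/√2) = 1.7071 > 1 ⇒ ∉ W
candidate 8: n = (0, 1, 1, -1) → π⊥ ≈ (-1.4142, -1.0000); max(|x|,|y|,|x±y|/√2) = 1.7071 > 1 ⇒ ∉ W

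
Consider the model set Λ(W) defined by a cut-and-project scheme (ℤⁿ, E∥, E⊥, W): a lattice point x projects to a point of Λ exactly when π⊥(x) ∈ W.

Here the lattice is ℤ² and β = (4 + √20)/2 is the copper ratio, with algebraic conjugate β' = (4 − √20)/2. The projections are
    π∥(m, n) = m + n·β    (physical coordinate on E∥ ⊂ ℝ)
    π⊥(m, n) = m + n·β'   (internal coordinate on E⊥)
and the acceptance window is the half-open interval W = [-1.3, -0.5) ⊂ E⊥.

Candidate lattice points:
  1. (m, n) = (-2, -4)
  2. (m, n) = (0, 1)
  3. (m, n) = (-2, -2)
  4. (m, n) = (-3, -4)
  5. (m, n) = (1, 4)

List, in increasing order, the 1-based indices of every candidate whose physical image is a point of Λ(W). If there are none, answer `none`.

Numerically β ≈ 4.236068 and β' = −1/β ≈ -0.236068.
[1] lift (-2,-4): star map gives -1.055728; window check -1.3 ≤ -1.055728 < -0.5 is true → IN Λ
[2] lift (0,1): star map gives -0.236068; window check -1.3 ≤ -0.236068 < -0.5 is false → out
[3] lift (-2,-2): star map gives -1.527864; window check -1.3 ≤ -1.527864 < -0.5 is false → out
[4] lift (-3,-4): star map gives -2.055728; window check -1.3 ≤ -2.055728 < -0.5 is false → out
[5] lift (1,4): star map gives 0.055728; window check -1.3 ≤ 0.055728 < -0.5 is false → out

1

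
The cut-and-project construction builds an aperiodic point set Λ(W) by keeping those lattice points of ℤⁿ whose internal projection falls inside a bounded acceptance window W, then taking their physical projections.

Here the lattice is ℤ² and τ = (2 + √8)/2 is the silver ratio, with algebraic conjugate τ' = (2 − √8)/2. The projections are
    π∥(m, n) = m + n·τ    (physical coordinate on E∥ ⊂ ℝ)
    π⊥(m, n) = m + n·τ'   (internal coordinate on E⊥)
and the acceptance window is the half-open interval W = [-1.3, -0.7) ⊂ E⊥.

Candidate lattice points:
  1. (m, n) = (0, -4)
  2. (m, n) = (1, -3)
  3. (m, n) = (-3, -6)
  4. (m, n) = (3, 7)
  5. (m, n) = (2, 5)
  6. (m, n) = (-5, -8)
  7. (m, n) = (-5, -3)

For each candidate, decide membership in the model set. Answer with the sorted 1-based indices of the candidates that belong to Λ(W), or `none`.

none

τ' = (2−√8)/2 ≈ -0.4142.
[1] lift (0,-4): star map gives 1.6569; window check -1.3 ≤ 1.6569 < -0.7 is false → out
[2] lift (1,-3): star map gives 2.2426; window check -1.3 ≤ 2.2426 < -0.7 is false → out
[3] lift (-3,-6): star map gives -0.5147; window check -1.3 ≤ -0.5147 < -0.7 is false → out
[4] lift (3,7): star map gives 0.1005; window check -1.3 ≤ 0.1005 < -0.7 is false → out
[5] lift (2,5): star map gives -0.0711; window check -1.3 ≤ -0.0711 < -0.7 is false → out
[6] lift (-5,-8): star map gives -1.6863; window check -1.3 ≤ -1.6863 < -0.7 is false → out
[7] lift (-5,-3): star map gives -3.7574; window check -1.3 ≤ -3.7574 < -0.7 is false → out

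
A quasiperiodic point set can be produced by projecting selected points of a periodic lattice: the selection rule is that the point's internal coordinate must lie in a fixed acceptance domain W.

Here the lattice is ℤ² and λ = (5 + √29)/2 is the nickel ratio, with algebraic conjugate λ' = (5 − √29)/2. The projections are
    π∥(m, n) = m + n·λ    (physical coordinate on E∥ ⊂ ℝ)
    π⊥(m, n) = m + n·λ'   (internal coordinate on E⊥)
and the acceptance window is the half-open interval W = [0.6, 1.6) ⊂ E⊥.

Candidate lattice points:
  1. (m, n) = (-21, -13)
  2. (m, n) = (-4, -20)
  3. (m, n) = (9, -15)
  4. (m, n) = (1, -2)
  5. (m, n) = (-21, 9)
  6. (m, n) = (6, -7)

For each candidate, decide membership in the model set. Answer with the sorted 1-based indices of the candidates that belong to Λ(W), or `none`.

Numerically λ ≈ 5.192582 and λ' = −1/λ ≈ -0.192582.
#1 (-21,-13): internal coord -21 + (-13)·λ' = -18.496429; -18.496429 ∉ [0.6, 1.6) → out
#2 (-4,-20): internal coord -4 + (-20)·λ' = -0.148352; -0.148352 ∉ [0.6, 1.6) → out
#3 (9,-15): internal coord 9 + (-15)·λ' = +11.888736; +11.888736 ∉ [0.6, 1.6) → out
#4 (1,-2): internal coord 1 + (-2)·λ' = +1.385165; +1.385165 ∈ [0.6, 1.6) → IN Λ
#5 (-21,9): internal coord -21 + (9)·λ' = -22.733242; -22.733242 ∉ [0.6, 1.6) → out
#6 (6,-7): internal coord 6 + (-7)·λ' = +7.348077; +7.348077 ∉ [0.6, 1.6) → out

4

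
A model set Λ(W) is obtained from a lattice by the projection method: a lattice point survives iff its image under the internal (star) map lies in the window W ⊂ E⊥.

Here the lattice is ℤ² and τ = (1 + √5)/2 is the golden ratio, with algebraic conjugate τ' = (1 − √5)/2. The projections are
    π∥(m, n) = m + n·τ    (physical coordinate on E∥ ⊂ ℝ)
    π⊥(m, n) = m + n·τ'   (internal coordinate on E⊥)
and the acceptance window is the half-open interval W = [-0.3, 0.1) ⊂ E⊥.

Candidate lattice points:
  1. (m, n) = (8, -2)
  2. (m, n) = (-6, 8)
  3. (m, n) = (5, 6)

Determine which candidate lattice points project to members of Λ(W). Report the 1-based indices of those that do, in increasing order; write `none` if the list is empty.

τ' = (1−√5)/2 ≈ -0.6180.
candidate 1: (m,n)=(8,-2) → π∥ = 8-2·τ ≈ 4.7639, π⊥ = 8-2·τ' ≈ 9.2361 ∉ [-0.3, 0.1) ⇒ out
candidate 2: (m,n)=(-6,8) → π∥ = -6+8·τ ≈ 6.9443, π⊥ = -6+8·τ' ≈ -10.9443 ∉ [-0.3, 0.1) ⇒ out
candidate 3: (m,n)=(5,6) → π∥ = 5+6·τ ≈ 14.7082, π⊥ = 5+6·τ' ≈ 1.2918 ∉ [-0.3, 0.1) ⇒ out

none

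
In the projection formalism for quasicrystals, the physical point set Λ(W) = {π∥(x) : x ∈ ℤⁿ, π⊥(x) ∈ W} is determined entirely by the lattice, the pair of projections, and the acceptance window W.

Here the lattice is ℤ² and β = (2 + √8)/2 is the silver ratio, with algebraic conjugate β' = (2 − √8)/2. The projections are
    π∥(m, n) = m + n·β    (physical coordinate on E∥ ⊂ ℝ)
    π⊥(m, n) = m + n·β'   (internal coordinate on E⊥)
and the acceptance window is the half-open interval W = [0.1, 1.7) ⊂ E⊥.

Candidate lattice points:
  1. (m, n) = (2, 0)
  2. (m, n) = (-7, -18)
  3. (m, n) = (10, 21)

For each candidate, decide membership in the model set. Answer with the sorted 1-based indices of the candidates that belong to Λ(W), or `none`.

Numerically β ≈ 2.4142 and β' = −1/β ≈ -0.4142.
[1] lift (2,0): star map gives 2.0000; window check 0.1 ≤ 2.0000 < 1.7 is false → out
[2] lift (-7,-18): star map gives 0.4558; window check 0.1 ≤ 0.4558 < 1.7 is true → IN Λ
[3] lift (10,21): star map gives 1.3015; window check 0.1 ≤ 1.3015 < 1.7 is true → IN Λ

2, 3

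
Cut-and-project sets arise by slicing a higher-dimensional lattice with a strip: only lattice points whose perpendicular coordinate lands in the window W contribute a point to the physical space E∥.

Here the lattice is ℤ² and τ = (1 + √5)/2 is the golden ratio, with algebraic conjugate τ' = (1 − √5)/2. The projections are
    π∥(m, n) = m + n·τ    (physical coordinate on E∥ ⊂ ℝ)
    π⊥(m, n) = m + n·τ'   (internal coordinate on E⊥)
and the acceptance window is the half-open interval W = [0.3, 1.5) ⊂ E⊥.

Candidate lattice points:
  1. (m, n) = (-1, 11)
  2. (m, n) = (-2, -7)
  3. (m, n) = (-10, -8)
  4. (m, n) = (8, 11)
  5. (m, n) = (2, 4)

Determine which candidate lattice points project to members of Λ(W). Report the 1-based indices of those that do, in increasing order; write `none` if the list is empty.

4

Numerically τ ≈ 1.618034 and τ' = −1/τ ≈ -0.618034.
[1] lift (-1,11): star map gives -7.798374; window check 0.3 ≤ -7.798374 < 1.5 is false → out
[2] lift (-2,-7): star map gives 2.326238; window check 0.3 ≤ 2.326238 < 1.5 is false → out
[3] lift (-10,-8): star map gives -5.055728; window check 0.3 ≤ -5.055728 < 1.5 is false → out
[4] lift (8,11): star map gives 1.201626; window check 0.3 ≤ 1.201626 < 1.5 is true → IN Λ
[5] lift (2,4): star map gives -0.472136; window check 0.3 ≤ -0.472136 < 1.5 is false → out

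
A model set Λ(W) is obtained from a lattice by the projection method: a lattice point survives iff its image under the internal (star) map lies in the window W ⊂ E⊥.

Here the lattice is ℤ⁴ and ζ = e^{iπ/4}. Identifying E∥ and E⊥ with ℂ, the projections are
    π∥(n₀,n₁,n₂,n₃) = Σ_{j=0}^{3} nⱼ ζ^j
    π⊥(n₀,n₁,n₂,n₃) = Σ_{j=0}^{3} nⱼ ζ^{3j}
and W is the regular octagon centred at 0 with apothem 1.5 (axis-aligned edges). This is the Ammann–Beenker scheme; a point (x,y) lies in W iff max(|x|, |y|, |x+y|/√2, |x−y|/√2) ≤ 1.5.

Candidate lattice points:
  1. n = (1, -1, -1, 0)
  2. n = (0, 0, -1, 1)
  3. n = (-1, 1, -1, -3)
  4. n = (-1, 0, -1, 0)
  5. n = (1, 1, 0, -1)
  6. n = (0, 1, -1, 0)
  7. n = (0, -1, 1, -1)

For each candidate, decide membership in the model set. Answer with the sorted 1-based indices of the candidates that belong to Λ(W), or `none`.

4, 5

With ζ = e^{iπ/4} the internal vectors are ζ^0,ζ^3,ζ^6,ζ^9.
#1 (1, -1, -1, 0): internal (1.707107, 0.292893); octagon support 1.707107 vs apothem 1.5 → ∉ W
#2 (0, 0, -1, 1): internal (0.707107, 1.707107); octagon support 1.707107 vs apothem 1.5 → ∉ W
#3 (-1, 1, -1, -3): internal (-3.828427, -0.414214); octagon support 3.828427 vs apothem 1.5 → ∉ W
#4 (-1, 0, -1, 0): internal (-1.000000, 1.000000); octagon support 1.414214 vs apothem 1.5 → ∈ W
#5 (1, 1, 0, -1): internal (-0.414214, 0.000000); octagon support 0.414214 vs apothem 1.5 → ∈ W
#6 (0, 1, -1, 0): internal (-0.707107, 1.707107); octagon support 1.707107 vs apothem 1.5 → ∉ W
#7 (0, -1, 1, -1): internal (0.000000, -2.414214); octagon support 2.414214 vs apothem 1.5 → ∉ W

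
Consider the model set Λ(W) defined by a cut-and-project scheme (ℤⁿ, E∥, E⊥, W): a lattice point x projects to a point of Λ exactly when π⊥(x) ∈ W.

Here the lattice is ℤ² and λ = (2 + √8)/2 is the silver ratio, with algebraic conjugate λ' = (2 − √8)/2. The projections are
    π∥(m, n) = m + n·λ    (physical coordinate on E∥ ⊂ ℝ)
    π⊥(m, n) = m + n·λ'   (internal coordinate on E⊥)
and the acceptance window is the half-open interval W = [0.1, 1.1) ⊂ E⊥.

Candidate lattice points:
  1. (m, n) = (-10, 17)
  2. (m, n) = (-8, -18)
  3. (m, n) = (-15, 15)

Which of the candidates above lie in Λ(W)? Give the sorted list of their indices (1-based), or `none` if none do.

none

λ' = (2−√8)/2 ≈ -0.4142.
candidate 1: (m,n)=(-10,17) → π∥ = -10+17·λ ≈ 31.0416, π⊥ = -10+17·λ' ≈ -17.0416 ∉ [0.1, 1.1) ⇒ out
candidate 2: (m,n)=(-8,-18) → π∥ = -8-18·λ ≈ -51.4558, π⊥ = -8-18·λ' ≈ -0.5442 ∉ [0.1, 1.1) ⇒ out
candidate 3: (m,n)=(-15,15) → π∥ = -15+15·λ ≈ 21.2132, π⊥ = -15+15·λ' ≈ -21.2132 ∉ [0.1, 1.1) ⇒ out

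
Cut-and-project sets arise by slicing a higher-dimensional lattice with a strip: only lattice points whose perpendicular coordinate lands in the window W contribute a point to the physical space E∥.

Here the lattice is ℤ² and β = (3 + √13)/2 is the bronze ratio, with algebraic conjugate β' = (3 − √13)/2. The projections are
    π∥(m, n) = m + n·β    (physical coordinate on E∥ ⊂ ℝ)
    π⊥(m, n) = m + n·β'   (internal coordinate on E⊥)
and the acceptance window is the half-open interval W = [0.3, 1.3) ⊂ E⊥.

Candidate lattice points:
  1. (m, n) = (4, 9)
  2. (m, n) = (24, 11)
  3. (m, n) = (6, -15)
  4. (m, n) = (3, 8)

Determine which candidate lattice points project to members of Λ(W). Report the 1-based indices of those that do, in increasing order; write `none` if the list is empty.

1, 4

β' = (3−√13)/2 ≈ -0.302776.
#1 (4,9): internal coord 4 + (9)·β' = +1.275019; +1.275019 ∈ [0.3, 1.3) → IN Λ
#2 (24,11): internal coord 24 + (11)·β' = +20.669468; +20.669468 ∉ [0.3, 1.3) → out
#3 (6,-15): internal coord 6 + (-15)·β' = +10.541635; +10.541635 ∉ [0.3, 1.3) → out
#4 (3,8): internal coord 3 + (8)·β' = +0.577795; +0.577795 ∈ [0.3, 1.3) → IN Λ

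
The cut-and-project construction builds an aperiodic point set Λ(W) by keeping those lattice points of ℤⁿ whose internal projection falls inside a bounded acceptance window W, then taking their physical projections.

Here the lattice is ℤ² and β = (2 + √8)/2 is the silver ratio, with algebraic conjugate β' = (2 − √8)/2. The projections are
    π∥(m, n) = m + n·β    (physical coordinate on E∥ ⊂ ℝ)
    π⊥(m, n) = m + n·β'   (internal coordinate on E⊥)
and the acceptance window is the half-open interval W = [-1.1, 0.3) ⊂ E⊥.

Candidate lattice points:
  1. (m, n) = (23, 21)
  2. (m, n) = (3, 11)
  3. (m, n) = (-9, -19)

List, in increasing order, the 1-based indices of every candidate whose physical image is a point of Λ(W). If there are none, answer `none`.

none

Numerically β ≈ 2.41421 and β' = −1/β ≈ -0.41421.
#1 (23,21): internal coord 23 + (21)·β' = +14.30152; +14.30152 ∉ [-1.1, 0.3) → out
#2 (3,11): internal coord 3 + (11)·β' = -1.55635; -1.55635 ∉ [-1.1, 0.3) → out
#3 (-9,-19): internal coord -9 + (-19)·β' = -1.12994; -1.12994 ∉ [-1.1, 0.3) → out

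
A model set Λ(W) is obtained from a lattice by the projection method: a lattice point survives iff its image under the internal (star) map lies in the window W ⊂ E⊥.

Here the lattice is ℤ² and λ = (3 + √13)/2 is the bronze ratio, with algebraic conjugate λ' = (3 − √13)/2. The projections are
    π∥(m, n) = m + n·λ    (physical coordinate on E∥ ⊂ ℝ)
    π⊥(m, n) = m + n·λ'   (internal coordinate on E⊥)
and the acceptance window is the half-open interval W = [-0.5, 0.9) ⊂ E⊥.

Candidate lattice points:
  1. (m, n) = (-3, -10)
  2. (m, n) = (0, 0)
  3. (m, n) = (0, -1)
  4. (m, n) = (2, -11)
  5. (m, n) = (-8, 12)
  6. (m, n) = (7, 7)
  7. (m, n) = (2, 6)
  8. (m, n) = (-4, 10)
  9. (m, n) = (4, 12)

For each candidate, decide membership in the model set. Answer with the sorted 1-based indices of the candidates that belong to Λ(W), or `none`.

Compute λ' = (3−√13)/2 = -0.30278, so π⊥(m,n) = m -0.30278·n.
candidate 1: (m,n)=(-3,-10) → π∥ = -3-10·λ ≈ -36.02776, π⊥ = -3-10·λ' ≈ 0.02776 ∈ [-0.5, 0.9) ⇒ IN Λ
candidate 2: (m,n)=(0,0) → π∥ = 0+0·λ ≈ 0.00000, π⊥ = 0+0·λ' ≈ 0.00000 ∈ [-0.5, 0.9) ⇒ IN Λ
candidate 3: (m,n)=(0,-1) → π∥ = 0-1·λ ≈ -3.30278, π⊥ = 0-1·λ' ≈ 0.30278 ∈ [-0.5, 0.9) ⇒ IN Λ
candidate 4: (m,n)=(2,-11) → π∥ = 2-11·λ ≈ -34.33053, π⊥ = 2-11·λ' ≈ 5.33053 ∉ [-0.5, 0.9) ⇒ out
candidate 5: (m,n)=(-8,12) → π∥ = -8+12·λ ≈ 31.63331, π⊥ = -8+12·λ' ≈ -11.63331 ∉ [-0.5, 0.9) ⇒ out
candidate 6: (m,n)=(7,7) → π∥ = 7+7·λ ≈ 30.11943, π⊥ = 7+7·λ' ≈ 4.88057 ∉ [-0.5, 0.9) ⇒ out
candidate 7: (m,n)=(2,6) → π∥ = 2+6·λ ≈ 21.81665, π⊥ = 2+6·λ' ≈ 0.18335 ∈ [-0.5, 0.9) ⇒ IN Λ
candidate 8: (m,n)=(-4,10) → π∥ = -4+10·λ ≈ 29.02776, π⊥ = -4+10·λ' ≈ -7.02776 ∉ [-0.5, 0.9) ⇒ out
candidate 9: (m,n)=(4,12) → π∥ = 4+12·λ ≈ 43.63331, π⊥ = 4+12·λ' ≈ 0.36669 ∈ [-0.5, 0.9) ⇒ IN Λ

1, 2, 3, 7, 9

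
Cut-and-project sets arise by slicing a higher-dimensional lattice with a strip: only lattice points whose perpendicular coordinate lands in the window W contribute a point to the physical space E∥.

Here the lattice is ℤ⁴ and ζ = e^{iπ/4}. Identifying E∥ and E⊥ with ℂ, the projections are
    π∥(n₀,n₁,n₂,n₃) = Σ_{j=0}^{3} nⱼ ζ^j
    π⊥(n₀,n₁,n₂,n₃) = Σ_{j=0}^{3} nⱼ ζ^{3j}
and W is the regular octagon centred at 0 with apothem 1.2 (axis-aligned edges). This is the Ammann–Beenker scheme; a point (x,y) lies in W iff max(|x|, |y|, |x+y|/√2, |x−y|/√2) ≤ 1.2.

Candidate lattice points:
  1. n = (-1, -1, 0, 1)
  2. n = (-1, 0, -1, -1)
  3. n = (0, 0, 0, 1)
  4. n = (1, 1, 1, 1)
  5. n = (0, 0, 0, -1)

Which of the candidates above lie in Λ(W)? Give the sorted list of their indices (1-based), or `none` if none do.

1, 3, 4, 5

π⊥(n) = n₀ + n₁ζ³ + n₂ζ⁶ + n₃ζ⁹ where ζ = e^{iπ/4}.
candidate 1: n = (-1, -1, 0, 1) → π⊥ ≈ (+0.4142, +0.0000); max(|x|,|y|,|x±y|/√2) = 0.4142 ≤ 1.2 ⇒ ∈ W
candidate 2: n = (-1, 0, -1, -1) → π⊥ ≈ (-1.7071, +0.2929); max(|x|,|y|,|x±y|/√2) = 1.7071 > 1.2 ⇒ ∉ W
candidate 3: n = (0, 0, 0, 1) → π⊥ ≈ (+0.7071, +0.7071); max(|x|,|y|,|x±y|/√2) = 1.0000 ≤ 1.2 ⇒ ∈ W
candidate 4: n = (1, 1, 1, 1) → π⊥ ≈ (+1.0000, +0.4142); max(|x|,|y|,|x±y|/√2) = 1.0000 ≤ 1.2 ⇒ ∈ W
candidate 5: n = (0, 0, 0, -1) → π⊥ ≈ (-0.7071, -0.7071); max(|x|,|y|,|x±y|/√2) = 1.0000 ≤ 1.2 ⇒ ∈ W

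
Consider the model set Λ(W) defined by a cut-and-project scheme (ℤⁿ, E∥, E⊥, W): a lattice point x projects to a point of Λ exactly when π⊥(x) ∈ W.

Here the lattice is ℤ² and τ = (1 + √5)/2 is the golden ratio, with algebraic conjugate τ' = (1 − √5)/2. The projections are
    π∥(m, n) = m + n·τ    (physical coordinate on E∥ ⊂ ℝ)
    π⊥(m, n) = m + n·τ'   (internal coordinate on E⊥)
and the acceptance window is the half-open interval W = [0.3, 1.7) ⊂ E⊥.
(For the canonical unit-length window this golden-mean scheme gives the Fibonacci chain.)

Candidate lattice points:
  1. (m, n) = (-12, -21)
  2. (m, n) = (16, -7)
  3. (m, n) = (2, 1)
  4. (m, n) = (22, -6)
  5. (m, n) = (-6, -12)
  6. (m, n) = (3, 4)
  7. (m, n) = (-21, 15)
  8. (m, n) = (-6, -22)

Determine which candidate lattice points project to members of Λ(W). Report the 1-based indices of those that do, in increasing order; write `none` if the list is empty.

1, 3, 5, 6

Numerically τ ≈ 1.618034 and τ' = −1/τ ≈ -0.618034.
[1] lift (-12,-21): star map gives 0.978714; window check 0.3 ≤ 0.978714 < 1.7 is true → IN Λ
[2] lift (16,-7): star map gives 20.326238; window check 0.3 ≤ 20.326238 < 1.7 is false → out
[3] lift (2,1): star map gives 1.381966; window check 0.3 ≤ 1.381966 < 1.7 is true → IN Λ
[4] lift (22,-6): star map gives 25.708204; window check 0.3 ≤ 25.708204 < 1.7 is false → out
[5] lift (-6,-12): star map gives 1.416408; window check 0.3 ≤ 1.416408 < 1.7 is true → IN Λ
[6] lift (3,4): star map gives 0.527864; window check 0.3 ≤ 0.527864 < 1.7 is true → IN Λ
[7] lift (-21,15): star map gives -30.270510; window check 0.3 ≤ -30.270510 < 1.7 is false → out
[8] lift (-6,-22): star map gives 7.596748; window check 0.3 ≤ 7.596748 < 1.7 is false → out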